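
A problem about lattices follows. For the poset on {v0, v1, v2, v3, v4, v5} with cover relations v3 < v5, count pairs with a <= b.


The order relation is {(a,b) : a <= b}, reflexive so it includes (a,a).
Examples: (v0,v0), (v1,v1), (v2,v2), (v3,v3), (v3,v5), ...
Total ordered pairs: 7


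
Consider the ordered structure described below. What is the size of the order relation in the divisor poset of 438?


The order relation is {(a,b) : a <= b}, reflexive so it includes (a,a).
Examples: (1,1), (1,146), (1,2), (1,219), (1,3), ...
Total ordered pairs: 27


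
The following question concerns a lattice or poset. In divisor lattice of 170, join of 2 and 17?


In a divisor lattice, join = lcm (least common multiple).
gcd(2,17) = 1
lcm(2,17) = 2*17/gcd = 34/1 = 34


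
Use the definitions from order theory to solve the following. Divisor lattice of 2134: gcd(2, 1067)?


Meet=gcd.
gcd(2,1067)=1


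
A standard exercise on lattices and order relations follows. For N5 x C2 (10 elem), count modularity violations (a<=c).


Modular law: if a <= c then a v (b ^ c) = (a v b) ^ c.
Check all triples (a,b,c) with a <= c among 10 elements.
  e.g. a=(a,0), b=(c,0), c=(b,0): lhs=(a,0) != rhs=(b,0)
  e.g. a=(a,0), b=(c,1), c=(b,0): lhs=(a,0) != rhs=(b,0)
Total violating triples: 6


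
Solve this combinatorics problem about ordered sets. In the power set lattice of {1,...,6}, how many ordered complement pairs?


Complement pair (a,b): a meet b = bottom, a join b = top.
Here: A intersect B = {} and A union B = {1,...,6}.
Pairs found: ({},{1,2,3,4,5,6}), ({1},{2,3,4,5,6}), ({2},{1,3,4,5,6}), ({3},{1,2,4,5,6}), ... (60 more)
Total ordered pairs: 64


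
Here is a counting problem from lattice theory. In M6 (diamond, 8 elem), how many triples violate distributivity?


Distributive law: a ^ (b v c) = (a ^ b) v (a ^ c).
Check all 8^3 = 512 ordered triples (a,b,c).
  e.g. a=a1, b=a2, c=a3: lhs=a1 != rhs=0
  e.g. a=a1, b=a2, c=a4: lhs=a1 != rhs=0
Total violating triples: 120


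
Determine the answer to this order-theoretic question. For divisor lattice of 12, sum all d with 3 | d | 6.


Interval [3,6] in divisors of 12: [3, 6]
Sum = 9


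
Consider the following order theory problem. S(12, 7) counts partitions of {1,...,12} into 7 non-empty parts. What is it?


S(n,k) = k*S(n-1,k) + S(n-1,k-1).
S(11,7) = 63987, S(11,6) = 179487
S(12,7) = 7*63987 + 179487 = 447909 + 179487
S(12,7) = 627396


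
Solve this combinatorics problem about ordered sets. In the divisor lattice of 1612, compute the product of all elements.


Divisors of 1612: [1, 2, 4, 13, 26, 31, 52, 62, 124, 403, 806, 1612]
Product = n^(d(n)/2) = 1612^(12/2)
Product = 17546488852414173184


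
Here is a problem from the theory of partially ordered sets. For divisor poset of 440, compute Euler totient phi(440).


phi(n) = n * prod_{p|n} (1 - 1/p).
Prime divisors of 440: [2, 5, 11]
phi(440) = 440 * (1 - 1/2) * (1 - 1/5) * (1 - 1/11)
phi(440) = 160


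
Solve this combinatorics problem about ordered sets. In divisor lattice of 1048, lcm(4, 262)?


Join=lcm.
gcd(4,262)=2
lcm=524


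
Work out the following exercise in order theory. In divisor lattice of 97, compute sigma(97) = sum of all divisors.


sigma(n) = sum of divisors.
Divisors of 97: [1, 97]
Sum = 98


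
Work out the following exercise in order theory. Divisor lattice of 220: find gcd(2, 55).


In a divisor lattice, meet = gcd (greatest common divisor).
By Euclidean algorithm or factoring: gcd(2,55) = 1


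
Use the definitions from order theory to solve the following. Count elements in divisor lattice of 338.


Divisors of 338: [1, 2, 13, 26, 169, 338]
Count: 6


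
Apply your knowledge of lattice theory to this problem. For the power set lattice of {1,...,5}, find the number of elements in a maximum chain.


A chain is a totally ordered subset; we count the number of elements in a maximum chain.
Compute, for each element x, the size of the longest chain ending at x:
  {}: 1
  {1}: 2
  {2}: 2
  {3}: 2
  {4}: 2
  {5}: 2
  ...
A maximum chain: {} < {1} < {1,2} < {1,2,3} < {1,2,3,4} < {1,2,3,4,5}
Number of elements in the longest chain: 6


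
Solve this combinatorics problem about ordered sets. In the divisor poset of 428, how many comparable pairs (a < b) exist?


A comparable pair {a,b} has a < b or b < a in the order.
Count unordered pairs where one element is strictly below the other.
Examples: {1,2}, {1,4}, {1,107}, {1,214}, ...
Total comparable pairs: 12


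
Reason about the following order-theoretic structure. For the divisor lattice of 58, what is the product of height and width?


Height = length of longest chain minus 1; width = size of largest antichain.
A maximum chain: 1 | 29 | 58  (height 2).
A maximum antichain: {2, 29}  (width 2).
Product = 2 * 2 = 4


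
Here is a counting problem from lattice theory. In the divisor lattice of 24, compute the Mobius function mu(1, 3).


In a divisor lattice, mu(a,b) = mu(b/a) where mu is the classical Mobius function.
b/a = 3/1 = 3
Prime factorization of 3: primes [3]
3 is squarefree with 1 prime factor(s), so mu(3) = (-1)^1 = -1


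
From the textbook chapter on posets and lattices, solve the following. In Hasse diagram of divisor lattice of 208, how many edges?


A cover relation a -< b holds when a < b with no c strictly between.
Cover relations:
  1 -< 2
  1 -< 13
  2 -< 4
  2 -< 26
  4 -< 8
  4 -< 52
  8 -< 16
  8 -< 104
  ...5 more
Total: 13


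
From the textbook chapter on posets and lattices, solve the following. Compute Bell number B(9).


B(n) = number of set partitions of an n-element set.
B(n) satisfies the recurrence: B(n+1) = sum_k C(n,k)*B(k).
B(9) = 21147


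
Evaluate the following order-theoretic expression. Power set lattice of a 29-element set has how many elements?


Power set = 2^n.
2^29 = 536870912


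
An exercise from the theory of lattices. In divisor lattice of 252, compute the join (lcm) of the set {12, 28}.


In a divisor lattice, join = lcm (least common multiple).
Compute lcm iteratively: start with first element, then lcm(current, next).
Elements: [12, 28]
lcm(12,28) = 84
Final lcm = 84


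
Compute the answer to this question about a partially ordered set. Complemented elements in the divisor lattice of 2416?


An element a is complemented if some b has a meet b = bottom, a join b = top.
a is complemented iff gcd(a, n/a)=1, i.e. a is a unitary divisor of 2416.
Complemented elements: 1, 16, 151, 2416
Count: 4


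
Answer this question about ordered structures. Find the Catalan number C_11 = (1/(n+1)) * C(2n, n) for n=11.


C(n) = C(2n, n) / (n+1).
C(22, 11) = 705432
C(11) = 705432 / 12 = 58786


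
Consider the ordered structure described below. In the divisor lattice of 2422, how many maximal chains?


A maximal chain goes from the minimum element to a maximal element via cover relations.
Counting all min-to-max paths in the cover graph.
Total maximal chains: 6


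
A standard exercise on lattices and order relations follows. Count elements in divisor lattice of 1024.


Divisors of 1024: [1, 2, 4, 8, 16, 32, 64, 128, 256, 512, 1024]
Count: 11


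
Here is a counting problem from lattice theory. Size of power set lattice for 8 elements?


Power set = 2^n.
2^8 = 256


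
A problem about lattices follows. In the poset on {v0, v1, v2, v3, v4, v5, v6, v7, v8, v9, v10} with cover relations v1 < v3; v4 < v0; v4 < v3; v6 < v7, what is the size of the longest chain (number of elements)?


A chain is a totally ordered subset; we count the number of elements in a maximum chain.
Compute, for each element x, the size of the longest chain ending at x:
  v1: 1
  v2: 1
  v4: 1
  v5: 1
  v6: 1
  v8: 1
  ...
A maximum chain: v4 < v0
Number of elements in the longest chain: 2


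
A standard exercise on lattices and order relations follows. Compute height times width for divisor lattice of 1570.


Height = length of longest chain minus 1; width = size of largest antichain.
A maximum chain: 1 | 157 | 785 | 1570  (height 3).
A maximum antichain: {2, 5, 157}  (width 3).
Product = 3 * 3 = 9


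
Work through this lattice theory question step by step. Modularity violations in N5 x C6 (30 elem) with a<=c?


Modular law: if a <= c then a v (b ^ c) = (a v b) ^ c.
Check all triples (a,b,c) with a <= c among 30 elements.
  e.g. a=(a,0), b=(c,0), c=(b,0): lhs=(a,0) != rhs=(b,0)
  e.g. a=(a,0), b=(c,1), c=(b,0): lhs=(a,0) != rhs=(b,0)
Total violating triples: 126


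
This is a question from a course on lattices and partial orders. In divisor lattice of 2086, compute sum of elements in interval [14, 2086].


Interval [14,2086] in divisors of 2086: [14, 2086]
Sum = 2100


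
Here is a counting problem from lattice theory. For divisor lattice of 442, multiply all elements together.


Divisors of 442: [1, 2, 13, 17, 26, 34, 221, 442]
Product = n^(d(n)/2) = 442^(8/2)
Product = 38167092496


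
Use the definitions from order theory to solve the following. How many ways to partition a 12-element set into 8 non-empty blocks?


S(n,k) = k*S(n-1,k) + S(n-1,k-1).
S(11,8) = 11880, S(11,7) = 63987
S(12,8) = 8*11880 + 63987 = 95040 + 63987
S(12,8) = 159027


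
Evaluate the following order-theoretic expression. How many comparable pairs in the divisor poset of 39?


A comparable pair {a,b} has a < b or b < a in the order.
Count unordered pairs where one element is strictly below the other.
Examples: {1,3}, {1,13}, {1,39}, {3,39}, ...
Total comparable pairs: 5


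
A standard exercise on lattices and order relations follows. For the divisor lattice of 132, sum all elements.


sigma(n) = sum of divisors.
Divisors of 132: [1, 2, 3, 4, 6, 11, 12, 22, 33, 44, 66, 132]
Sum = 336


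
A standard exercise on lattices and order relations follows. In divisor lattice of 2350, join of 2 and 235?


In a divisor lattice, join = lcm (least common multiple).
gcd(2,235) = 1
lcm(2,235) = 2*235/gcd = 470/1 = 470


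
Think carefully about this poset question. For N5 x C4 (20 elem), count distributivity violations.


Distributive law: a ^ (b v c) = (a ^ b) v (a ^ c).
Check all 20^3 = 8000 ordered triples (a,b,c).
  e.g. a=(b,0), b=(a,0), c=(c,0): lhs=(b,0) != rhs=(a,0)
  e.g. a=(b,0), b=(a,0), c=(c,1): lhs=(b,0) != rhs=(a,0)
Total violating triples: 128


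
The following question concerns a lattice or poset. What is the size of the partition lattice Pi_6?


B(n) = number of set partitions of an n-element set.
B(n) satisfies the recurrence: B(n+1) = sum_k C(n,k)*B(k).
B(6) = 203


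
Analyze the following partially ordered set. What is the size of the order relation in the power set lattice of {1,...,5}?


The order relation is {(a,b) : a <= b}, reflexive so it includes (a,a).
Examples: ({},{}), ({},{1,2}), ({},{1,2,3}), ({},{1,2,3,4}), ({},{1,2,3,4,5}), ...
Total ordered pairs: 243


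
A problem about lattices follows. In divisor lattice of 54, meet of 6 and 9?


In a divisor lattice, meet = gcd (greatest common divisor).
By Euclidean algorithm or factoring: gcd(6,9) = 3


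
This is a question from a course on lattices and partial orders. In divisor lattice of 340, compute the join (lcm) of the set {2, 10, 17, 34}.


In a divisor lattice, join = lcm (least common multiple).
Compute lcm iteratively: start with first element, then lcm(current, next).
Elements: [2, 10, 17, 34]
lcm(2,10) = 10
lcm(10,17) = 170
lcm(170,34) = 170
Final lcm = 170


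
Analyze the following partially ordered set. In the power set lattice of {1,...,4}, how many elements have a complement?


An element a is complemented if some b has a meet b = bottom, a join b = top.
every subset A has complement S\A, so all elements are complemented.
Complemented elements: {}, {1}, {2}, {3}, {4}, {1,2}, ... (10 more)
Count: 16


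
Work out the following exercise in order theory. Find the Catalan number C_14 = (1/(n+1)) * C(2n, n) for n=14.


C(n) = C(2n, n) / (n+1).
C(28, 14) = 40116600
C(14) = 40116600 / 15 = 2674440


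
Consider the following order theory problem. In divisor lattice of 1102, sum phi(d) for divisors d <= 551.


Divisors of 1102 up to 551: [1, 2, 19, 29, 38, 58, 551]
phi values: [1, 1, 18, 28, 18, 28, 504]
Sum = 598


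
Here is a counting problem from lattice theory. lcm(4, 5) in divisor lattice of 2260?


Join=lcm.
gcd(4,5)=1
lcm=20


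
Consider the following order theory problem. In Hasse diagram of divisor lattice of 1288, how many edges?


A cover relation a -< b holds when a < b with no c strictly between.
Cover relations:
  1 -< 2
  1 -< 7
  1 -< 23
  2 -< 4
  2 -< 14
  2 -< 46
  4 -< 8
  4 -< 28
  ...20 more
Total: 28


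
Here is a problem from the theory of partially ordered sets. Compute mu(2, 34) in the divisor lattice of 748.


In a divisor lattice, mu(a,b) = mu(b/a) where mu is the classical Mobius function.
b/a = 34/2 = 17
Prime factorization of 17: primes [17]
17 is squarefree with 1 prime factor(s), so mu(17) = (-1)^1 = -1


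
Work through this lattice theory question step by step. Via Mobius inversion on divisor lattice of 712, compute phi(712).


phi(n) = n * prod_{p|n} (1 - 1/p).
Prime divisors of 712: [2, 89]
phi(712) = 712 * (1 - 1/2) * (1 - 1/89)
phi(712) = 352


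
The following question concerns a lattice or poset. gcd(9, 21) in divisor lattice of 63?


Meet=gcd.
gcd(9,21)=3


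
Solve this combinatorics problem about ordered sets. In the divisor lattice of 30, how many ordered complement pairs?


Complement pair (a,b): a meet b = bottom, a join b = top.
Here: gcd(a,b)=1 and lcm(a,b)=30, i.e. a*b=30 with a,b coprime.
Pairs found: (1,30), (2,15), (3,10), (5,6), ... (4 more)
Total ordered pairs: 8


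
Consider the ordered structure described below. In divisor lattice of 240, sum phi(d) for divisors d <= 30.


Divisors of 240 up to 30: [1, 2, 3, 4, 5, 6, 8, 10, 12, 15, 16, 20, 24, 30]
phi values: [1, 1, 2, 2, 4, 2, 4, 4, 4, 8, 8, 8, 8, 8]
Sum = 64


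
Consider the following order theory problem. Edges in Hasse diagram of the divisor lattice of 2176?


A cover relation a -< b holds when a < b with no c strictly between.
Cover relations:
  1 -< 2
  1 -< 17
  2 -< 4
  2 -< 34
  4 -< 8
  4 -< 68
  8 -< 16
  8 -< 136
  ...14 more
Total: 22


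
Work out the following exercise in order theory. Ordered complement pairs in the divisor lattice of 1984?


Complement pair (a,b): a meet b = bottom, a join b = top.
Here: gcd(a,b)=1 and lcm(a,b)=1984, i.e. a*b=1984 with a,b coprime.
Pairs found: (1,1984), (31,64), (64,31), (1984,1)
Total ordered pairs: 4


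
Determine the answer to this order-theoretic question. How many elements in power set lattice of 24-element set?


Power set = 2^n.
2^24 = 16777216


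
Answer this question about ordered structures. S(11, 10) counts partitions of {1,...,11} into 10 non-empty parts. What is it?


S(n,k) = k*S(n-1,k) + S(n-1,k-1).
S(10,10) = 1, S(10,9) = 45
S(11,10) = 10*1 + 45 = 10 + 45
S(11,10) = 55


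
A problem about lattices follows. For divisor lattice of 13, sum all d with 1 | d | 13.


Interval [1,13] in divisors of 13: [1, 13]
Sum = 14


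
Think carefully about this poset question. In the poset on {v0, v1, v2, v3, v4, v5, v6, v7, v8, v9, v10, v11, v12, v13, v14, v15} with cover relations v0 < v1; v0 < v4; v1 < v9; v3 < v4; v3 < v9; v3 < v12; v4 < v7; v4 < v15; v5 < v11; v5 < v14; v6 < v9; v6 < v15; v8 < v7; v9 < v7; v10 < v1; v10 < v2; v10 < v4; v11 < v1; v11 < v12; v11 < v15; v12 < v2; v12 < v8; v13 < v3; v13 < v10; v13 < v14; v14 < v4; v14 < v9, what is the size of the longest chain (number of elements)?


A chain is a totally ordered subset; we count the number of elements in a maximum chain.
Compute, for each element x, the size of the longest chain ending at x:
  v0: 1
  v5: 1
  v6: 1
  v13: 1
  v3: 2
  v10: 2
  ...
A maximum chain: v13 < v3 < v12 < v8 < v7
Number of elements in the longest chain: 5


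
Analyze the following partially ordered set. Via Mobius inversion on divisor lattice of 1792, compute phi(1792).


phi(n) = n * prod_{p|n} (1 - 1/p).
Prime divisors of 1792: [2, 7]
phi(1792) = 1792 * (1 - 1/2) * (1 - 1/7)
phi(1792) = 768


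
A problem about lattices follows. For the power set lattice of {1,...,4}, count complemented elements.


An element a is complemented if some b has a meet b = bottom, a join b = top.
every subset A has complement S\A, so all elements are complemented.
Complemented elements: {}, {1}, {2}, {3}, {4}, {1,2}, ... (10 more)
Count: 16


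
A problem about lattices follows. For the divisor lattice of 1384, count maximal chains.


A maximal chain goes from the minimum element to a maximal element via cover relations.
Counting all min-to-max paths in the cover graph.
Total maximal chains: 4


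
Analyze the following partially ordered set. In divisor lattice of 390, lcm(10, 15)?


Join=lcm.
gcd(10,15)=5
lcm=30


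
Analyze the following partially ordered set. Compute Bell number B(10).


B(n) = number of set partitions of an n-element set.
B(n) satisfies the recurrence: B(n+1) = sum_k C(n,k)*B(k).
B(10) = 115975


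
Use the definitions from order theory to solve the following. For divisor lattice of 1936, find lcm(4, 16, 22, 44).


In a divisor lattice, join = lcm (least common multiple).
Compute lcm iteratively: start with first element, then lcm(current, next).
Elements: [4, 16, 22, 44]
lcm(4,16) = 16
lcm(16,22) = 176
lcm(176,44) = 176
Final lcm = 176


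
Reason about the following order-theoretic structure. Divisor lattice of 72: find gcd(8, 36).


In a divisor lattice, meet = gcd (greatest common divisor).
By Euclidean algorithm or factoring: gcd(8,36) = 4


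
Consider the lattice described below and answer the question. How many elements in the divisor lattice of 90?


Divisors of 90: [1, 2, 3, 5, 6, 9, 10, 15, 18, 30, 45, 90]
Count: 12


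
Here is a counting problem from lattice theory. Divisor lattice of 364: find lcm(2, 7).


In a divisor lattice, join = lcm (least common multiple).
gcd(2,7) = 1
lcm(2,7) = 2*7/gcd = 14/1 = 14


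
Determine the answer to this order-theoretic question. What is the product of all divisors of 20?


Divisors of 20: [1, 2, 4, 5, 10, 20]
Product = n^(d(n)/2) = 20^(6/2)
Product = 8000


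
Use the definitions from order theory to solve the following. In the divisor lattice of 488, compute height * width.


Height = length of longest chain minus 1; width = size of largest antichain.
A maximum chain: 1 | 61 | 122 | 244 | 488  (height 4).
A maximum antichain: {2, 61}  (width 2).
Product = 4 * 2 = 8


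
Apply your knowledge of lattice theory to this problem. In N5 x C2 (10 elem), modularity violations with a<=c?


Modular law: if a <= c then a v (b ^ c) = (a v b) ^ c.
Check all triples (a,b,c) with a <= c among 10 elements.
  e.g. a=(a,0), b=(c,0), c=(b,0): lhs=(a,0) != rhs=(b,0)
  e.g. a=(a,0), b=(c,1), c=(b,0): lhs=(a,0) != rhs=(b,0)
Total violating triples: 6


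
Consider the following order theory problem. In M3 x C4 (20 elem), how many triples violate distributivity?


Distributive law: a ^ (b v c) = (a ^ b) v (a ^ c).
Check all 20^3 = 8000 ordered triples (a,b,c).
  e.g. a=(a1,0), b=(a2,0), c=(a3,0): lhs=(a1,0) != rhs=(0,0)
  e.g. a=(a1,0), b=(a2,0), c=(a3,1): lhs=(a1,0) != rhs=(0,0)
Total violating triples: 384


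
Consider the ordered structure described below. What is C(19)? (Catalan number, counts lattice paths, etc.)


C(n) = C(2n, n) / (n+1).
C(38, 19) = 35345263800
C(19) = 35345263800 / 20 = 1767263190


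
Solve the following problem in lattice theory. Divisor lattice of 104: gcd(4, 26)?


Meet=gcd.
gcd(4,26)=2


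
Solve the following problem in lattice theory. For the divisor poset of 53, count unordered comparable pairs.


A comparable pair {a,b} has a < b or b < a in the order.
Count unordered pairs where one element is strictly below the other.
Examples: {1,53}
Total comparable pairs: 1


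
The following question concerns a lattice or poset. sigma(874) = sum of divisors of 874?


sigma(n) = sum of divisors.
Divisors of 874: [1, 2, 19, 23, 38, 46, 437, 874]
Sum = 1440


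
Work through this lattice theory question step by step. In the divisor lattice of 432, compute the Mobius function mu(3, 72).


In a divisor lattice, mu(a,b) = mu(b/a) where mu is the classical Mobius function.
b/a = 72/3 = 24
Prime factorization of 24: primes [2, 3]
24 is not squarefree, so mu(24) = 0


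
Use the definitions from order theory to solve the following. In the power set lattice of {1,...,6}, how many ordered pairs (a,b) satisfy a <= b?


The order relation is {(a,b) : a <= b}, reflexive so it includes (a,a).
Examples: ({},{}), ({},{1,2}), ({},{1,2,3}), ({},{1,2,3,4}), ({},{1,2,3,4,5}), ...
Total ordered pairs: 729


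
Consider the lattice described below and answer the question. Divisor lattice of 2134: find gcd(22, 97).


In a divisor lattice, meet = gcd (greatest common divisor).
By Euclidean algorithm or factoring: gcd(22,97) = 1


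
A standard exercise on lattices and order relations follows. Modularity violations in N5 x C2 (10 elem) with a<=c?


Modular law: if a <= c then a v (b ^ c) = (a v b) ^ c.
Check all triples (a,b,c) with a <= c among 10 elements.
  e.g. a=(a,0), b=(c,0), c=(b,0): lhs=(a,0) != rhs=(b,0)
  e.g. a=(a,0), b=(c,1), c=(b,0): lhs=(a,0) != rhs=(b,0)
Total violating triples: 6


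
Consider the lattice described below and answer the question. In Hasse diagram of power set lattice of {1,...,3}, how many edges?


A cover relation a -< b holds when a < b with no c strictly between.
Cover relations:
  {} -< {1}
  {} -< {2}
  {} -< {3}
  {1} -< {1,2}
  {1} -< {1,3}
  {2} -< {1,2}
  {2} -< {2,3}
  {3} -< {1,3}
  ...4 more
Total: 12


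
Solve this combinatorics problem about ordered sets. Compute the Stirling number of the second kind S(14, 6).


S(n,k) = k*S(n-1,k) + S(n-1,k-1).
S(13,6) = 9321312, S(13,5) = 7508501
S(14,6) = 6*9321312 + 7508501 = 55927872 + 7508501
S(14,6) = 63436373


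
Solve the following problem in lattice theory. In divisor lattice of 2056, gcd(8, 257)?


Meet=gcd.
gcd(8,257)=1


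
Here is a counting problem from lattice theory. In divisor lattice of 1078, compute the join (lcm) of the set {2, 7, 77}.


In a divisor lattice, join = lcm (least common multiple).
Compute lcm iteratively: start with first element, then lcm(current, next).
Elements: [2, 7, 77]
lcm(2,7) = 14
lcm(14,77) = 154
Final lcm = 154


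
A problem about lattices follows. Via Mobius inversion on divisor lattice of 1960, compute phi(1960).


phi(n) = n * prod_{p|n} (1 - 1/p).
Prime divisors of 1960: [2, 5, 7]
phi(1960) = 1960 * (1 - 1/2) * (1 - 1/5) * (1 - 1/7)
phi(1960) = 672


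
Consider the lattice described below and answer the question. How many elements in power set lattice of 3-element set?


Power set = 2^n.
2^3 = 8


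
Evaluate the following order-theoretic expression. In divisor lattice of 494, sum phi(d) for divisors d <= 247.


Divisors of 494 up to 247: [1, 2, 13, 19, 26, 38, 247]
phi values: [1, 1, 12, 18, 12, 18, 216]
Sum = 278


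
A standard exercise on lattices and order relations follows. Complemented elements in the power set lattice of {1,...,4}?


An element a is complemented if some b has a meet b = bottom, a join b = top.
every subset A has complement S\A, so all elements are complemented.
Complemented elements: {}, {1}, {2}, {3}, {4}, {1,2}, ... (10 more)
Count: 16


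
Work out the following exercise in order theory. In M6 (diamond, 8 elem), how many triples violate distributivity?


Distributive law: a ^ (b v c) = (a ^ b) v (a ^ c).
Check all 8^3 = 512 ordered triples (a,b,c).
  e.g. a=a1, b=a2, c=a3: lhs=a1 != rhs=0
  e.g. a=a1, b=a2, c=a4: lhs=a1 != rhs=0
Total violating triples: 120


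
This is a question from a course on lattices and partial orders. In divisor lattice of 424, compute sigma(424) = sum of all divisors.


sigma(n) = sum of divisors.
Divisors of 424: [1, 2, 4, 8, 53, 106, 212, 424]
Sum = 810


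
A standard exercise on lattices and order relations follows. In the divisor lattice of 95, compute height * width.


Height = length of longest chain minus 1; width = size of largest antichain.
A maximum chain: 1 | 19 | 95  (height 2).
A maximum antichain: {5, 19}  (width 2).
Product = 2 * 2 = 4


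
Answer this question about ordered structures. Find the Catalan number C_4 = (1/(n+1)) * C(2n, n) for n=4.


C(n) = C(2n, n) / (n+1).
C(8, 4) = 70
C(4) = 70 / 5 = 14


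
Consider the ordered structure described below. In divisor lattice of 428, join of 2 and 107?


In a divisor lattice, join = lcm (least common multiple).
gcd(2,107) = 1
lcm(2,107) = 2*107/gcd = 214/1 = 214


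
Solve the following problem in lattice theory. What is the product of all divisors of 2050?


Divisors of 2050: [1, 2, 5, 10, 25, 41, 50, 82, 205, 410, 1025, 2050]
Product = n^(d(n)/2) = 2050^(12/2)
Product = 74220378765625000000


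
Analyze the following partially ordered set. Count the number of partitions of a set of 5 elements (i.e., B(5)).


B(n) = number of set partitions of an n-element set.
B(n) satisfies the recurrence: B(n+1) = sum_k C(n,k)*B(k).
B(5) = 52


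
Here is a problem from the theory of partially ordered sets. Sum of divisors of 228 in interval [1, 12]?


Interval [1,12] in divisors of 228: [1, 2, 3, 4, 6, 12]
Sum = 28


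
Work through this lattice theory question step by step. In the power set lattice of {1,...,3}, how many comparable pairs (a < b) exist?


A comparable pair {a,b} has a < b or b < a in the order.
Count unordered pairs where one element is strictly below the other.
Examples: {{},{1}}, {{},{2}}, {{},{3}}, {{},{1,2}}, ...
Total comparable pairs: 19


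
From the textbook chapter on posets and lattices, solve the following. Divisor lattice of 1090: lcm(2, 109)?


Join=lcm.
gcd(2,109)=1
lcm=218


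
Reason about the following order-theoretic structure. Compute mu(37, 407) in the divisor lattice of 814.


In a divisor lattice, mu(a,b) = mu(b/a) where mu is the classical Mobius function.
b/a = 407/37 = 11
Prime factorization of 11: primes [11]
11 is squarefree with 1 prime factor(s), so mu(11) = (-1)^1 = -1


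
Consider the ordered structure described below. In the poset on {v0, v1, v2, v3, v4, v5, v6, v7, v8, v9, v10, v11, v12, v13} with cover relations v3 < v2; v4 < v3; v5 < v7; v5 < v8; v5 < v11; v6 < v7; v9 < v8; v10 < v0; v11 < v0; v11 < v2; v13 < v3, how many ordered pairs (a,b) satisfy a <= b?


The order relation is {(a,b) : a <= b}, reflexive so it includes (a,a).
Examples: (v0,v0), (v1,v1), (v10,v0), (v10,v10), (v11,v0), ...
Total ordered pairs: 29


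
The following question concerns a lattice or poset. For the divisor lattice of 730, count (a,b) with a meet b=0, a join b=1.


Complement pair (a,b): a meet b = bottom, a join b = top.
Here: gcd(a,b)=1 and lcm(a,b)=730, i.e. a*b=730 with a,b coprime.
Pairs found: (1,730), (2,365), (5,146), (10,73), ... (4 more)
Total ordered pairs: 8


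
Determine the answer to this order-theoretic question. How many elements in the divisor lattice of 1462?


Divisors of 1462: [1, 2, 17, 34, 43, 86, 731, 1462]
Count: 8


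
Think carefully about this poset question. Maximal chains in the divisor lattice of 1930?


A maximal chain goes from the minimum element to a maximal element via cover relations.
Counting all min-to-max paths in the cover graph.
Total maximal chains: 6


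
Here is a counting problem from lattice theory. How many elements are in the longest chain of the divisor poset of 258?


A chain is a totally ordered subset; we count the number of elements in a maximum chain.
Compute, for each element x, the size of the longest chain ending at x:
  1: 1
  2: 2
  3: 2
  43: 2
  6: 3
  86: 3
  ...
A maximum chain: 1 < 2 < 6 < 258
Number of elements in the longest chain: 4


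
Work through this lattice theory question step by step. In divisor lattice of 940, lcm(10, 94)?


Join=lcm.
gcd(10,94)=2
lcm=470


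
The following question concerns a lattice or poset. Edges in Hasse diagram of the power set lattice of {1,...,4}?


A cover relation a -< b holds when a < b with no c strictly between.
Cover relations:
  {} -< {1}
  {} -< {2}
  {} -< {3}
  {} -< {4}
  {1} -< {1,2}
  {1} -< {1,3}
  {1} -< {1,4}
  {2} -< {1,2}
  ...24 more
Total: 32


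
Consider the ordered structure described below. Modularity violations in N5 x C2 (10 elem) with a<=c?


Modular law: if a <= c then a v (b ^ c) = (a v b) ^ c.
Check all triples (a,b,c) with a <= c among 10 elements.
  e.g. a=(a,0), b=(c,0), c=(b,0): lhs=(a,0) != rhs=(b,0)
  e.g. a=(a,0), b=(c,1), c=(b,0): lhs=(a,0) != rhs=(b,0)
Total violating triples: 6


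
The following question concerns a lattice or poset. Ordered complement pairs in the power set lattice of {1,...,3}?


Complement pair (a,b): a meet b = bottom, a join b = top.
Here: A intersect B = {} and A union B = {1,...,3}.
Pairs found: ({},{1,2,3}), ({1},{2,3}), ({2},{1,3}), ({3},{1,2}), ... (4 more)
Total ordered pairs: 8


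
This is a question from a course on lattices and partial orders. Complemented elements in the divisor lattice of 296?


An element a is complemented if some b has a meet b = bottom, a join b = top.
a is complemented iff gcd(a, n/a)=1, i.e. a is a unitary divisor of 296.
Complemented elements: 1, 8, 37, 296
Count: 4


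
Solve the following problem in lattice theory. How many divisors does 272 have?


Divisors of 272: [1, 2, 4, 8, 16, 17, 34, 68, 136, 272]
Count: 10


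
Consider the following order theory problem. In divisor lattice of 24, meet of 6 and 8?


In a divisor lattice, meet = gcd (greatest common divisor).
By Euclidean algorithm or factoring: gcd(6,8) = 2


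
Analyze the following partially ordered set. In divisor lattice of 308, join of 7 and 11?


In a divisor lattice, join = lcm (least common multiple).
gcd(7,11) = 1
lcm(7,11) = 7*11/gcd = 77/1 = 77


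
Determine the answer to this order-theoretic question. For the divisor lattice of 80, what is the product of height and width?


Height = length of longest chain minus 1; width = size of largest antichain.
A maximum chain: 1 | 5 | 10 | 20 | 40 | 80  (height 5).
A maximum antichain: {2, 5}  (width 2).
Product = 5 * 2 = 10


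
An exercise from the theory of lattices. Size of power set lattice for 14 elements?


Power set = 2^n.
2^14 = 16384


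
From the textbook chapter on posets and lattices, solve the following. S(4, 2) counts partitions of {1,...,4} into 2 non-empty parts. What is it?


S(n,k) = k*S(n-1,k) + S(n-1,k-1).
S(3,2) = 3, S(3,1) = 1
S(4,2) = 2*3 + 1 = 6 + 1
S(4,2) = 7


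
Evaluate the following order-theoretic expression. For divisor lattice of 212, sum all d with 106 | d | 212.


Interval [106,212] in divisors of 212: [106, 212]
Sum = 318


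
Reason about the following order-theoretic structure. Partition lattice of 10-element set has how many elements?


B(n) = number of set partitions of an n-element set.
B(n) satisfies the recurrence: B(n+1) = sum_k C(n,k)*B(k).
B(10) = 115975


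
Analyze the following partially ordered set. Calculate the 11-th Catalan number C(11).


C(n) = C(2n, n) / (n+1).
C(22, 11) = 705432
C(11) = 705432 / 12 = 58786


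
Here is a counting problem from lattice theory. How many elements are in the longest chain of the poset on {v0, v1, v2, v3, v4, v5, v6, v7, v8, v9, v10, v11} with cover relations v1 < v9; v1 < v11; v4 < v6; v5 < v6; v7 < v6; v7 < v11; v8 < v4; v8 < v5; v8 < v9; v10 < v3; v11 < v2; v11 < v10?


A chain is a totally ordered subset; we count the number of elements in a maximum chain.
Compute, for each element x, the size of the longest chain ending at x:
  v0: 1
  v1: 1
  v7: 1
  v8: 1
  v4: 2
  v5: 2
  ...
A maximum chain: v1 < v11 < v10 < v3
Number of elements in the longest chain: 4


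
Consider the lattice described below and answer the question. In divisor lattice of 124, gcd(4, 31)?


Meet=gcd.
gcd(4,31)=1


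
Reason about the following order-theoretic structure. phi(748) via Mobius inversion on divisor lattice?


phi(n) = n * prod_{p|n} (1 - 1/p).
Prime divisors of 748: [2, 11, 17]
phi(748) = 748 * (1 - 1/2) * (1 - 1/11) * (1 - 1/17)
phi(748) = 320


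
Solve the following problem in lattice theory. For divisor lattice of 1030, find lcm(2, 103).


In a divisor lattice, join = lcm (least common multiple).
Compute lcm iteratively: start with first element, then lcm(current, next).
Elements: [2, 103]
lcm(2,103) = 206
Final lcm = 206


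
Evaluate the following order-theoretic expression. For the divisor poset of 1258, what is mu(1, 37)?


In a divisor lattice, mu(a,b) = mu(b/a) where mu is the classical Mobius function.
b/a = 37/1 = 37
Prime factorization of 37: primes [37]
37 is squarefree with 1 prime factor(s), so mu(37) = (-1)^1 = -1


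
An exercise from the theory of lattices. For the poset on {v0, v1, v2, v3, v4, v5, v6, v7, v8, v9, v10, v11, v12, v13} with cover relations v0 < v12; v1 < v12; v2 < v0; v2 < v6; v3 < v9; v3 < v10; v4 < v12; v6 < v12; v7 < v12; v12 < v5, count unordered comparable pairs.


A comparable pair {a,b} has a < b or b < a in the order.
Count unordered pairs where one element is strictly below the other.
Examples: {v0,v2}, {v0,v5}, {v0,v12}, {v1,v5}, ...
Total comparable pairs: 17


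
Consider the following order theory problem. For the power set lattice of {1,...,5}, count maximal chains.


A maximal chain goes from the minimum element to a maximal element via cover relations.
Counting all min-to-max paths in the cover graph.
Total maximal chains: 120


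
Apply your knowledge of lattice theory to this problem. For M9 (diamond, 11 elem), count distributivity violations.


Distributive law: a ^ (b v c) = (a ^ b) v (a ^ c).
Check all 11^3 = 1331 ordered triples (a,b,c).
  e.g. a=a1, b=a2, c=a3: lhs=a1 != rhs=0
  e.g. a=a1, b=a2, c=a4: lhs=a1 != rhs=0
Total violating triples: 504


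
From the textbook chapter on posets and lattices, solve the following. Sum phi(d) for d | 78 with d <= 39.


Divisors of 78 up to 39: [1, 2, 3, 6, 13, 26, 39]
phi values: [1, 1, 2, 2, 12, 12, 24]
Sum = 54


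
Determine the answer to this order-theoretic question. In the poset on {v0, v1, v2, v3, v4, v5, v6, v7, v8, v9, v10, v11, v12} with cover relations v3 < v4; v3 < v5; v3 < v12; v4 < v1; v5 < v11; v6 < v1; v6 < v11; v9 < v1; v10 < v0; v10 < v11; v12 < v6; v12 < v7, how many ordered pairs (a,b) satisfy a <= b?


The order relation is {(a,b) : a <= b}, reflexive so it includes (a,a).
Examples: (v0,v0), (v1,v1), (v10,v0), (v10,v10), (v10,v11), ...
Total ordered pairs: 31


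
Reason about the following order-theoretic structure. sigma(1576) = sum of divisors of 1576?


sigma(n) = sum of divisors.
Divisors of 1576: [1, 2, 4, 8, 197, 394, 788, 1576]
Sum = 2970


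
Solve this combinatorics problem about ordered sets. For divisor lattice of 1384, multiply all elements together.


Divisors of 1384: [1, 2, 4, 8, 173, 346, 692, 1384]
Product = n^(d(n)/2) = 1384^(8/2)
Product = 3668971687936


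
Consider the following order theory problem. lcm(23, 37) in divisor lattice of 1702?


Join=lcm.
gcd(23,37)=1
lcm=851


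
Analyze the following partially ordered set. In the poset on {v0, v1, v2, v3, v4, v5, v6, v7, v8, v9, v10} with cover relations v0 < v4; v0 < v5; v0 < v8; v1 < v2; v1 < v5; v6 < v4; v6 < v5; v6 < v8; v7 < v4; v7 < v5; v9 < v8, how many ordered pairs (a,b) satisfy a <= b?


The order relation is {(a,b) : a <= b}, reflexive so it includes (a,a).
Examples: (v0,v0), (v0,v4), (v0,v5), (v0,v8), (v1,v1), ...
Total ordered pairs: 22


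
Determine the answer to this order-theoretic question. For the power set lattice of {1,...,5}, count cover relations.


A cover relation a -< b holds when a < b with no c strictly between.
Cover relations:
  {} -< {1}
  {} -< {2}
  {} -< {3}
  {} -< {4}
  {} -< {5}
  {1} -< {1,2}
  {1} -< {1,3}
  {1} -< {1,4}
  ...72 more
Total: 80


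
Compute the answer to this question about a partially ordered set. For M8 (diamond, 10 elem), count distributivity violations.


Distributive law: a ^ (b v c) = (a ^ b) v (a ^ c).
Check all 10^3 = 1000 ordered triples (a,b,c).
  e.g. a=a1, b=a2, c=a3: lhs=a1 != rhs=0
  e.g. a=a1, b=a2, c=a4: lhs=a1 != rhs=0
Total violating triples: 336


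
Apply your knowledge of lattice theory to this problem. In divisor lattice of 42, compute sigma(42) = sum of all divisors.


sigma(n) = sum of divisors.
Divisors of 42: [1, 2, 3, 6, 7, 14, 21, 42]
Sum = 96


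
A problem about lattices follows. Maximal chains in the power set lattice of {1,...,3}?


A maximal chain goes from the minimum element to a maximal element via cover relations.
Counting all min-to-max paths in the cover graph.
Total maximal chains: 6


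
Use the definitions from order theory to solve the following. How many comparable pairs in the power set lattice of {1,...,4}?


A comparable pair {a,b} has a < b or b < a in the order.
Count unordered pairs where one element is strictly below the other.
Examples: {{},{1}}, {{},{2}}, {{},{3}}, {{},{4}}, ...
Total comparable pairs: 65


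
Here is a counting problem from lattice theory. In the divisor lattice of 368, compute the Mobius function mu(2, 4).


In a divisor lattice, mu(a,b) = mu(b/a) where mu is the classical Mobius function.
b/a = 4/2 = 2
Prime factorization of 2: primes [2]
2 is squarefree with 1 prime factor(s), so mu(2) = (-1)^1 = -1


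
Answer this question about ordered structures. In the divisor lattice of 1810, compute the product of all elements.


Divisors of 1810: [1, 2, 5, 10, 181, 362, 905, 1810]
Product = n^(d(n)/2) = 1810^(8/2)
Product = 10732831210000


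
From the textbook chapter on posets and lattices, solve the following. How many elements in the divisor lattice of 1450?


Divisors of 1450: [1, 2, 5, 10, 25, 29, 50, 58, 145, 290, 725, 1450]
Count: 12


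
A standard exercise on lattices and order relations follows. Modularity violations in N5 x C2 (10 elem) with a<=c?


Modular law: if a <= c then a v (b ^ c) = (a v b) ^ c.
Check all triples (a,b,c) with a <= c among 10 elements.
  e.g. a=(a,0), b=(c,0), c=(b,0): lhs=(a,0) != rhs=(b,0)
  e.g. a=(a,0), b=(c,1), c=(b,0): lhs=(a,0) != rhs=(b,0)
Total violating triples: 6


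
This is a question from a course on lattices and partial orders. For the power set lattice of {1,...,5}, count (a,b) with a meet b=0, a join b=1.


Complement pair (a,b): a meet b = bottom, a join b = top.
Here: A intersect B = {} and A union B = {1,...,5}.
Pairs found: ({},{1,2,3,4,5}), ({1},{2,3,4,5}), ({2},{1,3,4,5}), ({3},{1,2,4,5}), ... (28 more)
Total ordered pairs: 32


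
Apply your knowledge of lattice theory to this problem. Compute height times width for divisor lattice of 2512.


Height = length of longest chain minus 1; width = size of largest antichain.
A maximum chain: 1 | 157 | 314 | 628 | 1256 | 2512  (height 5).
A maximum antichain: {2, 157}  (width 2).
Product = 5 * 2 = 10


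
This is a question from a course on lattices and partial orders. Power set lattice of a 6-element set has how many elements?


Power set = 2^n.
2^6 = 64


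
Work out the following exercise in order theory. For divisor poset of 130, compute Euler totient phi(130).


phi(n) = n * prod_{p|n} (1 - 1/p).
Prime divisors of 130: [2, 5, 13]
phi(130) = 130 * (1 - 1/2) * (1 - 1/5) * (1 - 1/13)
phi(130) = 48


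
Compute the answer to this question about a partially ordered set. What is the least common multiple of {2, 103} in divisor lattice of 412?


In a divisor lattice, join = lcm (least common multiple).
Compute lcm iteratively: start with first element, then lcm(current, next).
Elements: [2, 103]
lcm(2,103) = 206
Final lcm = 206
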